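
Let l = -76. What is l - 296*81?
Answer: -24052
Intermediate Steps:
l - 296*81 = -76 - 296*81 = -76 - 23976 = -24052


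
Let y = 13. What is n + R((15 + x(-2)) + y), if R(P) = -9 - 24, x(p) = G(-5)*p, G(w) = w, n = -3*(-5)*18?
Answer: 237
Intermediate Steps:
n = 270 (n = 15*18 = 270)
x(p) = -5*p
R(P) = -33
n + R((15 + x(-2)) + y) = 270 - 33 = 237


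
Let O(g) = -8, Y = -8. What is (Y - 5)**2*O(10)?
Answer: -1352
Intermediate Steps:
(Y - 5)**2*O(10) = (-8 - 5)**2*(-8) = (-13)**2*(-8) = 169*(-8) = -1352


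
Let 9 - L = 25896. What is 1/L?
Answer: -1/25887 ≈ -3.8629e-5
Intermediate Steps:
L = -25887 (L = 9 - 1*25896 = 9 - 25896 = -25887)
1/L = 1/(-25887) = -1/25887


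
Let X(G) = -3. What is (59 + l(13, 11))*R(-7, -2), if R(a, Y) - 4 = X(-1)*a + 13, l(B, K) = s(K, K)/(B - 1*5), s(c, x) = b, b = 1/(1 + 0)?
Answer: 8987/4 ≈ 2246.8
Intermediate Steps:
b = 1 (b = 1/1 = 1)
s(c, x) = 1
l(B, K) = 1/(-5 + B) (l(B, K) = 1/(B - 1*5) = 1/(B - 5) = 1/(-5 + B))
R(a, Y) = 17 - 3*a (R(a, Y) = 4 + (-3*a + 13) = 4 + (13 - 3*a) = 17 - 3*a)
(59 + l(13, 11))*R(-7, -2) = (59 + 1/(-5 + 13))*(17 - 3*(-7)) = (59 + 1/8)*(17 + 21) = (59 + ⅛)*38 = (473/8)*38 = 8987/4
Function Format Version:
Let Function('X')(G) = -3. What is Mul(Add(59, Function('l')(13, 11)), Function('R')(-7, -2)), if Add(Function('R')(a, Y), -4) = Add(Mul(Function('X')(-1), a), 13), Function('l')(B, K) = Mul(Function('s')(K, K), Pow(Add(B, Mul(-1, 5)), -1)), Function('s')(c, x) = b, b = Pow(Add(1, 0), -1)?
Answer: Rational(8987, 4) ≈ 2246.8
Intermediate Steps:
b = 1 (b = Pow(1, -1) = 1)
Function('s')(c, x) = 1
Function('l')(B, K) = Pow(Add(-5, B), -1) (Function('l')(B, K) = Mul(1, Pow(Add(B, Mul(-1, 5)), -1)) = Mul(1, Pow(Add(B, -5), -1)) = Mul(1, Pow(Add(-5, B), -1)) = Pow(Add(-5, B), -1))
Function('R')(a, Y) = Add(17, Mul(-3, a)) (Function('R')(a, Y) = Add(4, Add(Mul(-3, a), 13)) = Add(4, Add(13, Mul(-3, a))) = Add(17, Mul(-3, a)))
Mul(Add(59, Function('l')(13, 11)), Function('R')(-7, -2)) = Mul(Add(59, Pow(Add(-5, 13), -1)), Add(17, Mul(-3, -7))) = Mul(Add(59, Pow(8, -1)), Add(17, 21)) = Mul(Add(59, Rational(1, 8)), 38) = Mul(Rational(473, 8), 38) = Rational(8987, 4)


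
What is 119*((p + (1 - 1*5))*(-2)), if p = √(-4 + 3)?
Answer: 952 - 238*I ≈ 952.0 - 238.0*I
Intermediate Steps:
p = I (p = √(-1) = I ≈ 1.0*I)
119*((p + (1 - 1*5))*(-2)) = 119*((I + (1 - 1*5))*(-2)) = 119*((I + (1 - 5))*(-2)) = 119*((I - 4)*(-2)) = 119*((-4 + I)*(-2)) = 119*(8 - 2*I) = 952 - 238*I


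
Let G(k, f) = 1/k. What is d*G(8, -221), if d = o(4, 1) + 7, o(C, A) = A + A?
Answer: 9/8 ≈ 1.1250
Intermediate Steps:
o(C, A) = 2*A
d = 9 (d = 2*1 + 7 = 2 + 7 = 9)
d*G(8, -221) = 9/8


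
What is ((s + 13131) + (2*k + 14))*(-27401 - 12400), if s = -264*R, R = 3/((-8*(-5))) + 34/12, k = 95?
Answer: -2500935636/5 ≈ -5.0019e+8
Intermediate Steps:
R = 349/120 (R = 3/40 + 34*(1/12) = 3*(1/40) + 17/6 = 3/40 + 17/6 = 349/120 ≈ 2.9083)
s = -3839/5 (s = -264*349/120 = -3839/5 ≈ -767.80)
((s + 13131) + (2*k + 14))*(-27401 - 12400) = ((-3839/5 + 13131) + (2*95 + 14))*(-27401 - 12400) = (61816/5 + (190 + 14))*(-39801) = (61816/5 + 204)*(-39801) = (62836/5)*(-39801) = -2500935636/5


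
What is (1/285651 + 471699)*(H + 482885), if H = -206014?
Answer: 37305955994304550/285651 ≈ 1.3060e+11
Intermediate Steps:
(1/285651 + 471699)*(H + 482885) = (1/285651 + 471699)*(-206014 + 482885) = (1/285651 + 471699)*276871 = (134741291050/285651)*276871 = 37305955994304550/285651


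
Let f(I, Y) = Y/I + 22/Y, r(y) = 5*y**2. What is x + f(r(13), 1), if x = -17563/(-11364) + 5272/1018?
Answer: 140401810111/4887713220 ≈ 28.725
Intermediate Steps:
x = 38895071/5784276 (x = -17563*(-1/11364) + 5272*(1/1018) = 17563/11364 + 2636/509 = 38895071/5784276 ≈ 6.7243)
f(I, Y) = 22/Y + Y/I
x + f(r(13), 1) = 38895071/5784276 + (22/1 + 1/(5*13**2)) = 38895071/5784276 + (22*1 + 1/(5*169)) = 38895071/5784276 + (22 + 1/845) = 38895071/5784276 + 18591/845 = 140401810111/4887713220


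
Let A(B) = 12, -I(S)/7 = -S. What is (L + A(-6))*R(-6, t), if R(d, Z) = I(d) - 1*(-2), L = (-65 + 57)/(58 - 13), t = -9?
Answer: -4256/9 ≈ -472.89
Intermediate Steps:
I(S) = 7*S (I(S) = -(-7)*S = 7*S)
L = -8/45 ≈ -0.17778
R(d, Z) = 2 + 7*d (R(d, Z) = 7*d - 1*(-2) = 7*d + 2 = 2 + 7*d)
(L + A(-6))*R(-6, t) = (-8/45 + 12)*(2 + 7*(-6)) = 532*(2 - 42)/45 = (532/45)*(-40) = -4256/9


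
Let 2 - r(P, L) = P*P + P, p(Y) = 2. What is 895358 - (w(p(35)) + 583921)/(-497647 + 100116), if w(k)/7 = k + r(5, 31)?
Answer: 355933144837/397531 ≈ 8.9536e+5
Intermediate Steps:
r(P, L) = 2 - P - P**2 (r(P, L) = 2 - (P*P + P) = 2 - (P**2 + P) = 2 - (P + P**2) = 2 + (-P - P**2) = 2 - P - P**2)
w(k) = -196 + 7*k (w(k) = 7*(k + (2 - 1*5 - 1*5**2)) = 7*(k + (2 - 5 - 1*25)) = 7*(k + (2 - 5 - 25)) = 7*(k - 28) = 7*(-28 + k) = -196 + 7*k)
895358 - (w(p(35)) + 583921)/(-497647 + 100116) = 895358 - ((-196 + 7*2) + 583921)/(-497647 + 100116) = 895358 - ((-196 + 14) + 583921)/(-397531) = 895358 - (-182 + 583921)*(-1)/397531 = 895358 - 583739*(-1)/397531 = 895358 - 1*(-583739/397531) = 895358 + 583739/397531 = 355933144837/397531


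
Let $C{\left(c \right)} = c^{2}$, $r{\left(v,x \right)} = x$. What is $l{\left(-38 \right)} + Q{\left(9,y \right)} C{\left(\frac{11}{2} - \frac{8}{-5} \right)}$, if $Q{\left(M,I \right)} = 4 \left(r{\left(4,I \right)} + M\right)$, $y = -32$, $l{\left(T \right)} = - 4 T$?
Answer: $- \frac{112143}{25} \approx -4485.7$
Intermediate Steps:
$Q{\left(M,I \right)} = 4 I + 4 M$ ($Q{\left(M,I \right)} = 4 \left(I + M\right) = 4 I + 4 M$)
$l{\left(-38 \right)} + Q{\left(9,y \right)} C{\left(\frac{11}{2} - \frac{8}{-5} \right)} = \left(-4\right) \left(-38\right) + \left(4 \left(-32\right) + 4 \cdot 9\right) \left(\frac{11}{2} - \frac{8}{-5}\right)^{2} = 152 + \left(-128 + 36\right) \left(11 \cdot \frac{1}{2} - - \frac{8}{5}\right)^{2} = 152 - 92 \left(\frac{11}{2} + \frac{8}{5}\right)^{2} = 152 - 92 \left(\frac{71}{10}\right)^{2} = 152 - \frac{115943}{25} = - \frac{112143}{25}$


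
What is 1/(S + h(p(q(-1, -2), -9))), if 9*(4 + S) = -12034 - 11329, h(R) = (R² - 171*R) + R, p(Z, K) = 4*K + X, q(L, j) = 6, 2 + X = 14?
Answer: 9/18505 ≈ 0.00048635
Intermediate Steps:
X = 12 (X = -2 + 14 = 12)
p(Z, K) = 12 + 4*K (p(Z, K) = 4*K + 12 = 12 + 4*K)
h(R) = R² - 170*R
S = -23399/9 (S = -4 + (-12034 - 11329)/9 = -4 + (⅑)*(-23363) = -4 - 23363/9 = -23399/9 ≈ -2599.9)
1/(S + h(p(q(-1, -2), -9))) = 1/(-23399/9 + (12 + 4*(-9))*(-170 + (12 + 4*(-9)))) = 1/(-23399/9 + (12 - 36)*(-170 + (12 - 36))) = 1/(-23399/9 - 24*(-170 - 24)) = 1/(-23399/9 - 24*(-194)) = 1/(-23399/9 + 4656) = 1/(18505/9) = 9/18505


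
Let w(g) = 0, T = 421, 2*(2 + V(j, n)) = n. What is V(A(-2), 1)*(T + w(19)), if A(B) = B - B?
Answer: -1263/2 ≈ -631.50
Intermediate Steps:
A(B) = 0
V(j, n) = -2 + n/2
V(A(-2), 1)*(T + w(19)) = (-2 + (½)*1)*(421 + 0) = (-2 + ½)*421 = -3/2*421 = -1263/2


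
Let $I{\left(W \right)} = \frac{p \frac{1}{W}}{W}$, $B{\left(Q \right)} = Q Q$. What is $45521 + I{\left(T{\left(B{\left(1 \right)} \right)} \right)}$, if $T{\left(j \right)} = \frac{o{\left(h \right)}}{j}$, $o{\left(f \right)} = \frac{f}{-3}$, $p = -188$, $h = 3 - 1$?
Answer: $45098$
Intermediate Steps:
$h = 2$
$o{\left(f \right)} = - \frac{f}{3}$ ($o{\left(f \right)} = f \left(- \frac{1}{3}\right) = - \frac{f}{3}$)
$B{\left(Q \right)} = Q^{2}$
$T{\left(j \right)} = - \frac{2}{3 j}$ ($T{\left(j \right)} = \frac{\left(- \frac{1}{3}\right) 2}{j} = - \frac{2}{3 j}$)
$I{\left(W \right)} = - \frac{188}{W^{2}}$ ($I{\left(W \right)} = \frac{\left(-188\right) \frac{1}{W}}{W} = - \frac{188}{W^{2}}$)
$45521 + I{\left(T{\left(B{\left(1 \right)} \right)} \right)} = 45521 - \frac{188}{\frac{4}{9}} = 45521 - 423 = 45098$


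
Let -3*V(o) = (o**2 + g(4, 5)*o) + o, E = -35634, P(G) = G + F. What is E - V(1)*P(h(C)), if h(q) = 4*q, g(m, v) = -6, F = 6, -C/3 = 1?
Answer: -35626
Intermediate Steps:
C = -3 (C = -3*1 = -3)
P(G) = 6 + G (P(G) = G + 6 = 6 + G)
V(o) = -o**2/3 + 5*o/3 (V(o) = -((o**2 - 6*o) + o)/3 = -(o**2 - 5*o)/3 = -o**2/3 + 5*o/3)
E - V(1)*P(h(C)) = -35634 - (1/3)*1*(5 - 1*1)*(6 + 4*(-3)) = -35634 - (1/3)*1*(5 - 1)*(6 - 12) = -35634 - (1/3)*1*4*(-6) = -35634 - 4*(-6)/3 = -35634 - 1*(-8) = -35634 + 8 = -35626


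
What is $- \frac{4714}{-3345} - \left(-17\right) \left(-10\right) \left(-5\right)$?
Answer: $\frac{2847964}{3345} \approx 851.41$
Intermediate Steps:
$- \frac{4714}{-3345} - \left(-17\right) \left(-10\right) \left(-5\right) = \left(-4714\right) \left(- \frac{1}{3345}\right) - 170 \left(-5\right) = \frac{4714}{3345} - -850 = \frac{4714}{3345} + 850 = \frac{2847964}{3345}$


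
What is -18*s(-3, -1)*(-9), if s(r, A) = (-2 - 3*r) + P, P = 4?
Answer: 1782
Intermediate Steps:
s(r, A) = 2 - 3*r (s(r, A) = (-2 - 3*r) + 4 = 2 - 3*r)
-18*s(-3, -1)*(-9) = -18*(2 - 3*(-3))*(-9) = -18*(2 + 9)*(-9) = -18*11*(-9) = -198*(-9) = 1782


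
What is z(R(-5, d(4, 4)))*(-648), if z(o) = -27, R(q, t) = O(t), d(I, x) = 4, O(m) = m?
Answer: 17496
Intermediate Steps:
R(q, t) = t
z(R(-5, d(4, 4)))*(-648) = -27*(-648) = 17496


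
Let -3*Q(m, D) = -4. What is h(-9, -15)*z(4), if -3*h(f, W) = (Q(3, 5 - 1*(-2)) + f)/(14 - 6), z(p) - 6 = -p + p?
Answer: 23/12 ≈ 1.9167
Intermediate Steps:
Q(m, D) = 4/3 (Q(m, D) = -⅓*(-4) = 4/3)
z(p) = 6 (z(p) = 6 + (-p + p) = 6 + 0 = 6)
h(f, W) = -1/18 - f/24 (h(f, W) = -(4/3 + f)/(3*(14 - 6)) = -(4/3 + f)/(3*8) = -(⅙ + f/8)/3 = -1/18 - f/24)
h(-9, -15)*z(4) = (-1/18 - 1/24*(-9))*6 = (-1/18 + 3/8)*6 = (23/72)*6 = 23/12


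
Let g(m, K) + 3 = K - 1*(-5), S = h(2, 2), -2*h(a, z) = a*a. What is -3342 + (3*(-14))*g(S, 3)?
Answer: -3552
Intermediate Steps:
h(a, z) = -a²/2 (h(a, z) = -a*a/2 = -a²/2)
S = -2 (S = -½*2² = -½*4 = -2)
g(m, K) = 2 + K (g(m, K) = -3 + (K - 1*(-5)) = -3 + (K + 5) = -3 + (5 + K) = 2 + K)
-3342 + (3*(-14))*g(S, 3) = -3342 + (3*(-14))*(2 + 3) = -3342 - 42*5 = -3342 - 210 = -3552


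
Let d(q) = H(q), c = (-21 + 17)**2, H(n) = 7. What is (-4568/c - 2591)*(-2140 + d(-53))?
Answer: 12271149/2 ≈ 6.1356e+6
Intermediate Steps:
c = 16 (c = (-4)**2 = 16)
d(q) = 7
(-4568/c - 2591)*(-2140 + d(-53)) = (-4568/16 - 2591)*(-2140 + 7) = (-4568*1/16 - 2591)*(-2133) = (-571/2 - 2591)*(-2133) = -5753/2*(-2133) = 12271149/2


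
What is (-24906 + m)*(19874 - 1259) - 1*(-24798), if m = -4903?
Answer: -554869737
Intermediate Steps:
(-24906 + m)*(19874 - 1259) - 1*(-24798) = (-24906 - 4903)*(19874 - 1259) - 1*(-24798) = -29809*18615 + 24798 = -554894535 + 24798 = -554869737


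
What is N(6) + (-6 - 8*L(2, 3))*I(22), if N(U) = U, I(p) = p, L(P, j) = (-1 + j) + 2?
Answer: -830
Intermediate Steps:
L(P, j) = 1 + j
N(6) + (-6 - 8*L(2, 3))*I(22) = 6 + (-6 - 8*(1 + 3))*22 = 6 + (-6 - 8*4)*22 = 6 + (-6 - 32)*22 = 6 - 38*22 = 6 - 836 = -830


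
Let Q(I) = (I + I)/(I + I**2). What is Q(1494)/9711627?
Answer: 2/14518882365 ≈ 1.3775e-10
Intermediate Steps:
Q(I) = 2*I/(I + I**2) (Q(I) = (2*I)/(I + I**2) = 2*I/(I + I**2))
Q(1494)/9711627 = (2/(1 + 1494))/9711627 = (2/1495)*(1/9711627) = 2/14518882365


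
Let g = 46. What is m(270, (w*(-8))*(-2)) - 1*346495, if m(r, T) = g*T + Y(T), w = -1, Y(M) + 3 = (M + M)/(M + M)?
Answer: -347233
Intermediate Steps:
Y(M) = -2 (Y(M) = -3 + (M + M)/(M + M) = -3 + (2*M)/((2*M)) = -3 + (2*M)*(1/(2*M)) = -3 + 1 = -2)
m(r, T) = -2 + 46*T (m(r, T) = 46*T - 2 = -2 + 46*T)
m(270, (w*(-8))*(-2)) - 1*346495 = (-2 + 46*(-1*(-8)*(-2))) - 1*346495 = (-2 + 46*(8*(-2))) - 346495 = (-2 + 46*(-16)) - 346495 = (-2 - 736) - 346495 = -738 - 346495 = -347233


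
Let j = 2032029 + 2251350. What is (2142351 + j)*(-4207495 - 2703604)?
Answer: -44408856177270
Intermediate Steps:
j = 4283379
(2142351 + j)*(-4207495 - 2703604) = (2142351 + 4283379)*(-4207495 - 2703604) = 6425730*(-6911099) = -44408856177270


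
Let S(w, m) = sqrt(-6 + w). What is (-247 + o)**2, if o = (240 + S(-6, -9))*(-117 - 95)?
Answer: 2613430801 + 43355696*I*sqrt(3) ≈ 2.6134e+9 + 7.5094e+7*I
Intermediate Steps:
o = -50880 - 424*I*sqrt(3) (o = (240 + sqrt(-6 - 6))*(-117 - 95) = (240 + sqrt(-12))*(-212) = (240 + 2*I*sqrt(3))*(-212) = -50880 - 424*I*sqrt(3) ≈ -50880.0 - 734.39*I)
(-247 + o)**2 = (-247 + (-50880 - 424*I*sqrt(3)))**2 = (-51127 - 424*I*sqrt(3))**2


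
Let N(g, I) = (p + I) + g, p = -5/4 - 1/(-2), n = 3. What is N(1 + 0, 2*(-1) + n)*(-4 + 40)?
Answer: 45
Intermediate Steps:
p = -¾ (p = -5*¼ - 1*(-½) = -5/4 + ½ = -¾ ≈ -0.75000)
N(g, I) = -¾ + I + g (N(g, I) = (-¾ + I) + g = -¾ + I + g)
N(1 + 0, 2*(-1) + n)*(-4 + 40) = (-¾ + (2*(-1) + 3) + (1 + 0))*(-4 + 40) = (-¾ + (-2 + 3) + 1)*36 = (-¾ + 1 + 1)*36 = (5/4)*36 = 45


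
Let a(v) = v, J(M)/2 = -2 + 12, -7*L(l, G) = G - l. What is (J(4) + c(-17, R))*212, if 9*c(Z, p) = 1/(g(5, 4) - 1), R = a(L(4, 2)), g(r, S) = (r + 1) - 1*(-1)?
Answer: 114586/27 ≈ 4243.9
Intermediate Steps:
g(r, S) = 2 + r (g(r, S) = (1 + r) + 1 = 2 + r)
L(l, G) = -G/7 + l/7 (L(l, G) = -(G - l)/7 = -G/7 + l/7)
J(M) = 20 (J(M) = 2*(-2 + 12) = 2*10 = 20)
R = 2/7 (R = -⅐*2 + (⅐)*4 = -2/7 + 4/7 = 2/7 ≈ 0.28571)
c(Z, p) = 1/54 (c(Z, p) = 1/(9*((2 + 5) - 1)) = 1/(9*(7 - 1)) = (⅑)/6 = (⅑)*(⅙) = 1/54)
(J(4) + c(-17, R))*212 = (20 + 1/54)*212 = (1081/54)*212 = 114586/27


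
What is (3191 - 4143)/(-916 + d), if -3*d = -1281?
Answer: 952/489 ≈ 1.9468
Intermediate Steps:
d = 427 (d = -⅓*(-1281) = 427)
(3191 - 4143)/(-916 + d) = (3191 - 4143)/(-916 + 427) = -952/(-489) = -952*(-1/489) = 952/489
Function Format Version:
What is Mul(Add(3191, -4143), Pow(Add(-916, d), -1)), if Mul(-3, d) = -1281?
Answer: Rational(952, 489) ≈ 1.9468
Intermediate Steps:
d = 427 (d = Mul(Rational(-1, 3), -1281) = 427)
Mul(Add(3191, -4143), Pow(Add(-916, d), -1)) = Mul(Add(3191, -4143), Pow(Add(-916, 427), -1)) = Mul(-952, Pow(-489, -1)) = Mul(-952, Rational(-1, 489)) = Rational(952, 489)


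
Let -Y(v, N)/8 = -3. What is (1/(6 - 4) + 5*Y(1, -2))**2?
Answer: 58081/4 ≈ 14520.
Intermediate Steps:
Y(v, N) = 24 (Y(v, N) = -8*(-3) = 24)
(1/(6 - 4) + 5*Y(1, -2))**2 = (1/(6 - 4) + 5*24)**2 = (1/2 + 120)**2 = (241/2)**2 = 58081/4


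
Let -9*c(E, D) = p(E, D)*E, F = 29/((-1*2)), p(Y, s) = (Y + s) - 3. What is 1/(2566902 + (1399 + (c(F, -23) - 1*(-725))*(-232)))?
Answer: 1/2415239 ≈ 4.1404e-7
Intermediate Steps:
p(Y, s) = -3 + Y + s
F = -29/2 (F = 29/(-2) = 29*(-1/2) = -29/2 ≈ -14.500)
c(E, D) = -E*(-3 + D + E)/9 (c(E, D) = -(-3 + E + D)*E/9 = -(-3 + D + E)*E/9 = -E*(-3 + D + E)/9)
1/(2566902 + (1399 + (c(F, -23) - 1*(-725))*(-232))) = 1/(2566902 + (1399 + ((1/9)*(-29/2)*(3 - 1*(-23) - 1*(-29/2)) - 1*(-725))*(-232))) = 1/(2566902 + (1399 + ((1/9)*(-29/2)*(3 + 23 + 29/2) + 725)*(-232))) = 1/(2566902 + (1399 + ((1/9)*(-29/2)*(81/2) + 725)*(-232))) = 1/(2566902 + (1399 + (-261/4 + 725)*(-232))) = 1/(2566902 + (1399 + (2639/4)*(-232))) = 1/(2566902 + (1399 - 153062)) = 1/(2566902 - 151663) = 1/2415239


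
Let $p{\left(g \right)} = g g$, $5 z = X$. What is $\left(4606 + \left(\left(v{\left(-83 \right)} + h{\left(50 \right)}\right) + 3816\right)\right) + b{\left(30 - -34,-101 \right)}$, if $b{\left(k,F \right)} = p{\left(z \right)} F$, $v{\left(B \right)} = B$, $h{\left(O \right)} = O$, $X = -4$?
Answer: $\frac{208109}{25} \approx 8324.4$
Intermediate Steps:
$z = - \frac{4}{5}$ ($z = \frac{1}{5} \left(-4\right) = - \frac{4}{5} \approx -0.8$)
$p{\left(g \right)} = g^{2}$
$b{\left(k,F \right)} = \frac{16 F}{25}$ ($b{\left(k,F \right)} = \left(- \frac{4}{5}\right)^{2} F = \frac{16 F}{25}$)
$\left(4606 + \left(\left(v{\left(-83 \right)} + h{\left(50 \right)}\right) + 3816\right)\right) + b{\left(30 - -34,-101 \right)} = \left(4606 + \left(\left(-83 + 50\right) + 3816\right)\right) + \frac{16}{25} \left(-101\right) = \left(4606 + \left(-33 + 3816\right)\right) - \frac{1616}{25} = \left(4606 + 3783\right) - \frac{1616}{25} = 8389 - \frac{1616}{25} = \frac{208109}{25}$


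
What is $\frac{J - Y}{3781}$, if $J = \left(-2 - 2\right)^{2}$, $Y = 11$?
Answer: $\frac{5}{3781} \approx 0.0013224$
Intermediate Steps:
$J = 16$ ($J = \left(-4\right)^{2} = 16$)
$\frac{J - Y}{3781} = \frac{16 - 11}{3781} = \left(16 - 11\right) \frac{1}{3781} = 5 \cdot \frac{1}{3781} = \frac{5}{3781}$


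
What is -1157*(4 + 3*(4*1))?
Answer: -18512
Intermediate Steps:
-1157*(4 + 3*(4*1)) = -1157*(4 + 3*4) = -1157*(4 + 12) = -1157*16 = -18512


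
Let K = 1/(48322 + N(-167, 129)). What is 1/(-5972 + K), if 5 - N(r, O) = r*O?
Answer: -69870/417263639 ≈ -0.00016745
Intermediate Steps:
N(r, O) = 5 - O*r (N(r, O) = 5 - r*O = 5 - O*r)
K = 1/69870 (K = 1/(48322 + (5 - 1*129*(-167))) = 1/(48322 + (5 + 21543)) = 1/(48322 + 21548) = 1/69870 ≈ 1.4312e-5)
1/(-5972 + K) = 1/(-5972 + 1/69870) = 1/(-417263639/69870) = -69870/417263639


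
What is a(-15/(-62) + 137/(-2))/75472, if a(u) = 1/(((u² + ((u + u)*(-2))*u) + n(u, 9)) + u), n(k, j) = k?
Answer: -961/1023669000320 ≈ -9.3878e-10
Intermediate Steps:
a(u) = 1/(-3*u² + 2*u) (a(u) = 1/(((u² + ((u + u)*(-2))*u) + u) + u) = 1/(((u² + ((2*u)*(-2))*u) + u) + u) = 1/(((u² + (-4*u)*u) + u) + u) = 1/(((u² - 4*u²) + u) + u) = 1/((-3*u² + u) + u) = 1/((u - 3*u²) + u) = 1/(-3*u² + 2*u))
a(-15/(-62) + 137/(-2))/75472 = (1/((-15/(-62) + 137/(-2))*(2 - 3*(-15/(-62) + 137/(-2)))))/75472 = (1/((-15*(-1/62) + 137*(-½))*(2 - 3*(-15*(-1/62) + 137*(-½)))))*(1/75472) = (1/((15/62 - 137/2)*(2 - 3*(15/62 - 137/2))))*(1/75472) = (1/((-2116/31)*(2 - 3*(-2116/31))))*(1/75472) = -31/(2116*(2 + 6348/31))*(1/75472) = -31/(2116*6410/31)*(1/75472) = -31/2116*31/6410*(1/75472) = -961/13563560*1/75472 = -961/1023669000320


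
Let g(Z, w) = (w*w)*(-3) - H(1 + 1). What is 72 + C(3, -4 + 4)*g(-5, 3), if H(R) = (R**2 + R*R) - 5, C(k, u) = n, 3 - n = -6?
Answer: -198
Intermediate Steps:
n = 9 (n = 3 - 1*(-6) = 3 + 6 = 9)
C(k, u) = 9
H(R) = -5 + 2*R**2 (H(R) = (R**2 + R**2) - 5 = 2*R**2 - 5 = -5 + 2*R**2)
g(Z, w) = -3 - 3*w**2 (g(Z, w) = (w*w)*(-3) - (-5 + 2*(1 + 1)**2) = w**2*(-3) - (-5 + 2*2**2) = -3*w**2 - (-5 + 2*4) = -3*w**2 - (-5 + 8) = -3*w**2 - 1*3 = -3*w**2 - 3 = -3 - 3*w**2)
72 + C(3, -4 + 4)*g(-5, 3) = 72 + 9*(-3 - 3*3**2) = 72 + 9*(-3 - 3*9) = 72 + 9*(-3 - 27) = 72 + 9*(-30) = 72 - 270 = -198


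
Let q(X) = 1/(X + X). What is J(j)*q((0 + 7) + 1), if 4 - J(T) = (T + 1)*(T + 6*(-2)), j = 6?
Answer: 23/8 ≈ 2.8750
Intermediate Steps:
J(T) = 4 - (1 + T)*(-12 + T) (J(T) = 4 - (T + 1)*(T + 6*(-2)) = 4 - (1 + T)*(T - 12) = 4 - (1 + T)*(-12 + T))
q(X) = 1/(2*X)
J(j)*q((0 + 7) + 1) = (16 - 1*6**2 + 11*6)*(1/(2*((0 + 7) + 1))) = (16 - 1*36 + 66)*(1/(2*(7 + 1))) = (16 - 36 + 66)*((1/2)/8) = 46*((1/2)*(1/8)) = 46*(1/16) = 23/8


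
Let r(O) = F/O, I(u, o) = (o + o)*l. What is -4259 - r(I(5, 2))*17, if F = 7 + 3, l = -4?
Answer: -33987/8 ≈ -4248.4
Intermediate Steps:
F = 10
I(u, o) = -8*o (I(u, o) = (o + o)*(-4) = (2*o)*(-4) = -8*o)
r(O) = 10/O
-4259 - r(I(5, 2))*17 = -4259 - 10/((-8*2))*17 = -4259 - 10/(-16)*17 = -4259 - 10*(-1/16)*17 = -4259 - (-5)*17/8 = -4259 - 1*(-85/8) = -4259 + 85/8 = -33987/8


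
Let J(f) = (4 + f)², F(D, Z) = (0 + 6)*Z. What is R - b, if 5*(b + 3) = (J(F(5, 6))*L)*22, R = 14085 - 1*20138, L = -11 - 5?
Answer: 106590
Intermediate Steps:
F(D, Z) = 6*Z
L = -16
R = -6053 (R = 14085 - 20138 = -6053)
b = -112643 (b = -3 + (((4 + 6*6)²*(-16))*22)/5 = -3 + (((4 + 36)²*(-16))*22)/5 = -3 + ((40²*(-16))*22)/5 = -3 + ((1600*(-16))*22)/5 = -3 + (-25600*22)/5 = -3 + (⅕)*(-563200) = -3 - 112640 = -112643)
R - b = -6053 - 1*(-112643) = -6053 + 112643 = 106590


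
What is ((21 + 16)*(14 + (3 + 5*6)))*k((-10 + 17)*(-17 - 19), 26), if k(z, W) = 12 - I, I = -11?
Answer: 39997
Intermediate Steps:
k(z, W) = 23 (k(z, W) = 12 - 1*(-11) = 12 + 11 = 23)
((21 + 16)*(14 + (3 + 5*6)))*k((-10 + 17)*(-17 - 19), 26) = ((21 + 16)*(14 + (3 + 5*6)))*23 = (37*(14 + (3 + 30)))*23 = (37*(14 + 33))*23 = (37*47)*23 = 1739*23 = 39997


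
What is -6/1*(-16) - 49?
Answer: 47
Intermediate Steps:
-6/1*(-16) - 49 = -6*1*(-16) - 49 = -6*(-16) - 49 = 96 - 49 = 47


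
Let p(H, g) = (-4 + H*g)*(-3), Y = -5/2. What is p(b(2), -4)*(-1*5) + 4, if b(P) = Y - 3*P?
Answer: 454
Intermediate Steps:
Y = -5/2 (Y = -5*1/2 = -5/2 ≈ -2.5000)
b(P) = -5/2 - 3*P
p(H, g) = 12 - 3*H*g
p(b(2), -4)*(-1*5) + 4 = (12 - 3*(-5/2 - 3*2)*(-4))*(-1*5) + 4 = (12 - 3*(-5/2 - 6)*(-4))*(-5) + 4 = (12 - 3*(-17/2)*(-4))*(-5) + 4 = (12 - 102)*(-5) + 4 = -90*(-5) + 4 = 450 + 4 = 454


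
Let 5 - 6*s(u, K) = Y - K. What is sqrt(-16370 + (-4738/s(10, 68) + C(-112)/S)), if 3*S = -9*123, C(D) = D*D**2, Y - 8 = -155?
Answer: I*sqrt(580844237215)/6765 ≈ 112.66*I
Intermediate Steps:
Y = -147 (Y = 8 - 155 = -147)
C(D) = D**3
s(u, K) = 76/3 + K/6 (s(u, K) = 5/6 - (-147 - K)/6 = 5/6 + (49/2 + K/6) = 76/3 + K/6)
S = -369 (S = (-9*123)/3 = (1/3)*(-1107) = -369)
sqrt(-16370 + (-4738/s(10, 68) + C(-112)/S)) = sqrt(-16370 + (-4738/(76/3 + (1/6)*68) + (-112)**3/(-369))) = sqrt(-16370 + (-4738/(76/3 + 34/3) - 1404928*(-1/369))) = sqrt(-16370 + (-4738/110/3 + 1404928/369)) = sqrt(-16370 + (-4738*3/110 + 1404928/369)) = sqrt(-16370 + (-7107/55 + 1404928/369)) = sqrt(-16370 + 74648557/20295) = sqrt(-257580593/20295) = I*sqrt(580844237215)/6765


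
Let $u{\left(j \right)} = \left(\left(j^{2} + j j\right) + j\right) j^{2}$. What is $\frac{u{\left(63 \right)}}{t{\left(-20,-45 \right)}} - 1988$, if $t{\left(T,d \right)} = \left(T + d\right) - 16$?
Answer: $-394037$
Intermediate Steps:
$t{\left(T,d \right)} = -16 + T + d$
$u{\left(j \right)} = j^{2} \left(j + 2 j^{2}\right)$ ($u{\left(j \right)} = \left(\left(j^{2} + j^{2}\right) + j\right) j^{2} = \left(2 j^{2} + j\right) j^{2} = \left(j + 2 j^{2}\right) j^{2} = j^{2} \left(j + 2 j^{2}\right)$)
$\frac{u{\left(63 \right)}}{t{\left(-20,-45 \right)}} - 1988 = \frac{63^{3} \left(1 + 2 \cdot 63\right)}{-16 - 20 - 45} - 1988 = \frac{250047 \left(1 + 126\right)}{-81} - 1988 = 250047 \cdot 127 \left(- \frac{1}{81}\right) - 1988 = 31755969 \left(- \frac{1}{81}\right) - 1988 = -392049 - 1988 = -394037$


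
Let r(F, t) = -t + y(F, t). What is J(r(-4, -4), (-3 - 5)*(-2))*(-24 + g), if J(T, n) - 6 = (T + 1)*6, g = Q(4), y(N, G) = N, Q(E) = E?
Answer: -240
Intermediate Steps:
g = 4
r(F, t) = F - t (r(F, t) = -t + F = F - t)
J(T, n) = 12 + 6*T (J(T, n) = 6 + (T + 1)*6 = 6 + (1 + T)*6 = 6 + (6 + 6*T) = 12 + 6*T)
J(r(-4, -4), (-3 - 5)*(-2))*(-24 + g) = (12 + 6*(-4 - 1*(-4)))*(-24 + 4) = (12 + 6*(-4 + 4))*(-20) = (12 + 6*0)*(-20) = (12 + 0)*(-20) = 12*(-20) = -240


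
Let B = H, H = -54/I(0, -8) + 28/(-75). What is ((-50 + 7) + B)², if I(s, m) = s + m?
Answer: 120714169/90000 ≈ 1341.3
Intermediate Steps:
I(s, m) = m + s
H = 1913/300 (H = -54/(-8 + 0) + 28/(-75) = -54/(-8) + 28*(-1/75) = -54*(-⅛) - 28/75 = 27/4 - 28/75 = 1913/300 ≈ 6.3767)
B = 1913/300 ≈ 6.3767
((-50 + 7) + B)² = ((-50 + 7) + 1913/300)² = (-43 + 1913/300)² = (-10987/300)² = 120714169/90000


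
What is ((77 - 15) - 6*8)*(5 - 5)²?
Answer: 0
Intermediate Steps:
((77 - 15) - 6*8)*(5 - 5)² = (62 - 48)*0² = 14*0 = 0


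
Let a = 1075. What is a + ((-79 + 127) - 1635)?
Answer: -512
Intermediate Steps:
a + ((-79 + 127) - 1635) = 1075 + ((-79 + 127) - 1635) = 1075 + (48 - 1635) = 1075 - 1587 = -512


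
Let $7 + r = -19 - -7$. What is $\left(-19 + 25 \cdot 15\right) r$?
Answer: $-6764$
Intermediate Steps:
$r = -19$ ($r = -7 - 12 = -19$)
$\left(-19 + 25 \cdot 15\right) r = \left(-19 + 25 \cdot 15\right) \left(-19\right) = \left(-19 + 375\right) \left(-19\right) = 356 \left(-19\right) = -6764$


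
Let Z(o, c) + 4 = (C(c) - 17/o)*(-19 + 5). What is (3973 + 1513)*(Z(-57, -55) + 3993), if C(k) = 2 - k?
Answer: 996526414/57 ≈ 1.7483e+7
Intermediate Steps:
Z(o, c) = -32 + 14*c + 238/o (Z(o, c) = -4 + ((2 - c) - 17/o)*(-19 + 5) = -4 + (2 - c - 17/o)*(-14) = -4 + (-28 + 14*c + 238/o) = -32 + 14*c + 238/o)
(3973 + 1513)*(Z(-57, -55) + 3993) = (3973 + 1513)*((-32 + 14*(-55) + 238/(-57)) + 3993) = 5486*((-32 - 770 + 238*(-1/57)) + 3993) = 5486*((-32 - 770 - 238/57) + 3993) = 5486*(-45952/57 + 3993) = 5486*(181649/57) = 996526414/57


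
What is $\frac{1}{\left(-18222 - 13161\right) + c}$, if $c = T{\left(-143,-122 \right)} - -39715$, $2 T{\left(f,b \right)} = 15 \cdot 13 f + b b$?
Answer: $\frac{2}{3663} \approx 0.000546$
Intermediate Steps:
$T{\left(f,b \right)} = \frac{b^{2}}{2} + \frac{195 f}{2}$ ($T{\left(f,b \right)} = \frac{15 \cdot 13 f + b b}{2} = \frac{195 f + b^{2}}{2} = \frac{b^{2} + 195 f}{2} = \frac{b^{2}}{2} + \frac{195 f}{2}$)
$c = \frac{66429}{2}$ ($c = \left(\frac{\left(-122\right)^{2}}{2} + \frac{195}{2} \left(-143\right)\right) - -39715 = \left(\frac{1}{2} \cdot 14884 - \frac{27885}{2}\right) + 39715 = \left(7442 - \frac{27885}{2}\right) + 39715 = - \frac{13001}{2} + 39715 = \frac{66429}{2} \approx 33215.0$)
$\frac{1}{\left(-18222 - 13161\right) + c} = \frac{1}{\left(-18222 - 13161\right) + \frac{66429}{2}} = \frac{1}{-31383 + \frac{66429}{2}} = \frac{1}{\frac{3663}{2}} = \frac{2}{3663}$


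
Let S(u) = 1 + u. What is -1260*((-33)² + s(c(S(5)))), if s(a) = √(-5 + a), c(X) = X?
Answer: -1373400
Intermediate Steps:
-1260*((-33)² + s(c(S(5)))) = -1260*((-33)² + √(-5 + (1 + 5))) = -1260*(1089 + √(-5 + 6)) = -1260*(1089 + √1) = -1260*(1089 + 1) = -1260*1090 = -1373400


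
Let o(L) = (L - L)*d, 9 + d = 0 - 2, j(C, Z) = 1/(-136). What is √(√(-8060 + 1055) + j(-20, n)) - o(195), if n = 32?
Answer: √(-34 + 4624*I*√7005)/68 ≈ 6.4687 + 6.4693*I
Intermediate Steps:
j(C, Z) = -1/136
d = -11 (d = -9 + (0 - 2) = -9 - 2 = -11)
o(L) = 0 (o(L) = (L - L)*(-11) = 0*(-11) = 0)
√(√(-8060 + 1055) + j(-20, n)) - o(195) = √(√(-8060 + 1055) - 1/136) - 1*0 = √(√(-7005) - 1/136) + 0 = √(I*√7005 - 1/136) + 0 = √(-1/136 + I*√7005) + 0 = √(-1/136 + I*√7005)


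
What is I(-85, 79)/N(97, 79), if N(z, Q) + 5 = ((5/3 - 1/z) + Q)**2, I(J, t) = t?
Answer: 6689799/550464436 ≈ 0.012153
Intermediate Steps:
N(z, Q) = -5 + (5/3 + Q - 1/z)**2 (N(z, Q) = -5 + ((5/3 - 1/z) + Q)**2 = -5 + (5/3 + Q - 1/z)**2)
I(-85, 79)/N(97, 79) = 79/(-5 + (1/9)*(-3 + 5*97 + 3*79*97)**2/97**2) = 79/(-5 + (1/9)*(1/9409)*(-3 + 485 + 22989)**2) = 79/(-5 + (1/9)*(1/9409)*23471**2) = 79/(-5 + (1/9)*(1/9409)*550887841) = 79/(-5 + 550887841/84681) = 79/(550464436/84681) = 79*(84681/550464436) = 6689799/550464436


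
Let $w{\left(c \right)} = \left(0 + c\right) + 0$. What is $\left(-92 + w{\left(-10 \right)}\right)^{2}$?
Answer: $10404$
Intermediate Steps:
$w{\left(c \right)} = c$ ($w{\left(c \right)} = c + 0 = c$)
$\left(-92 + w{\left(-10 \right)}\right)^{2} = \left(-92 - 10\right)^{2} = \left(-102\right)^{2} = 10404$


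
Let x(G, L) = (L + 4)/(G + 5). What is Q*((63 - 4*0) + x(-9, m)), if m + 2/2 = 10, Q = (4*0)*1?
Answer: 0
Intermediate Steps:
Q = 0 (Q = 0*1 = 0)
m = 9 (m = -1 + 10 = 9)
x(G, L) = (4 + L)/(5 + G)
Q*((63 - 4*0) + x(-9, m)) = 0*((63 - 4*0) + (4 + 9)/(5 - 9)) = 0*((63 + 0) + 13/(-4)) = 0*(63 - ¼*13) = 0*(63 - 13/4) = 0*(239/4) = 0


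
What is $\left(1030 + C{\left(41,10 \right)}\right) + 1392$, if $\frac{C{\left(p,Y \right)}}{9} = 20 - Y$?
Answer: $2512$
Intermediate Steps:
$C{\left(p,Y \right)} = 180 - 9 Y$ ($C{\left(p,Y \right)} = 9 \left(20 - Y\right) = 180 - 9 Y$)
$\left(1030 + C{\left(41,10 \right)}\right) + 1392 = \left(1030 + \left(180 - 90\right)\right) + 1392 = \left(1030 + 90\right) + 1392 = 1120 + 1392 = 2512$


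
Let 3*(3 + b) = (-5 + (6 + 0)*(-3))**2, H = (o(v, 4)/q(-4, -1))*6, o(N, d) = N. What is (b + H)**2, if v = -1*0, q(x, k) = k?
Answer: 270400/9 ≈ 30044.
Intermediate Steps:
v = 0
H = 0 (H = (0/(-1))*6 = (0*(-1))*6 = 0*6 = 0)
b = 520/3 (b = -3 + (-5 + (6 + 0)*(-3))**2/3 = -3 + (-5 + 6*(-3))**2/3 = -3 + (-5 - 18)**2/3 = -3 + (1/3)*(-23)**2 = -3 + (1/3)*529 = -3 + 529/3 = 520/3 ≈ 173.33)
(b + H)**2 = (520/3 + 0)**2 = (520/3)**2 = 270400/9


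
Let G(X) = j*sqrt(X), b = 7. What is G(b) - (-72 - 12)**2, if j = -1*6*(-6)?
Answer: -7056 + 36*sqrt(7) ≈ -6960.8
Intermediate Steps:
j = 36 (j = -6*(-6) = 36)
G(X) = 36*sqrt(X)
G(b) - (-72 - 12)**2 = 36*sqrt(7) - (-72 - 12)**2 = 36*sqrt(7) - 1*(-84)**2 = 36*sqrt(7) - 1*7056 = 36*sqrt(7) - 7056 = -7056 + 36*sqrt(7)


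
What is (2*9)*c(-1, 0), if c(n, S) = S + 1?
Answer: 18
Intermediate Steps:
c(n, S) = 1 + S
(2*9)*c(-1, 0) = (2*9)*(1 + 0) = 18*1 = 18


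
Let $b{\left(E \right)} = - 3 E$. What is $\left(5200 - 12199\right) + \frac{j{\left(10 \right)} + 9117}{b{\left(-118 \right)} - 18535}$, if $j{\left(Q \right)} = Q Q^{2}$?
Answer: $- \frac{127258936}{18181} \approx -6999.6$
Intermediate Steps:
$j{\left(Q \right)} = Q^{3}$
$\left(5200 - 12199\right) + \frac{j{\left(10 \right)} + 9117}{b{\left(-118 \right)} - 18535} = \left(5200 - 12199\right) + \frac{10^{3} + 9117}{\left(-3\right) \left(-118\right) - 18535} = \left(5200 - 12199\right) + \frac{1000 + 9117}{354 - 18535} = -6999 + \frac{10117}{-18181} = -6999 + 10117 \left(- \frac{1}{18181}\right) = -6999 - \frac{10117}{18181} = - \frac{127258936}{18181}$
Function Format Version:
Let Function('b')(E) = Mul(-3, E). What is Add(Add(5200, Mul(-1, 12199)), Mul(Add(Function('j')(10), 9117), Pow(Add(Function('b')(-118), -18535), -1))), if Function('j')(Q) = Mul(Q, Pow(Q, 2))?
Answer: Rational(-127258936, 18181) ≈ -6999.6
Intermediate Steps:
Function('j')(Q) = Pow(Q, 3)
Add(Add(5200, Mul(-1, 12199)), Mul(Add(Function('j')(10), 9117), Pow(Add(Function('b')(-118), -18535), -1))) = Add(Add(5200, Mul(-1, 12199)), Mul(Add(Pow(10, 3), 9117), Pow(Add(Mul(-3, -118), -18535), -1))) = Add(Add(5200, -12199), Mul(Add(1000, 9117), Pow(Add(354, -18535), -1))) = Add(-6999, Mul(10117, Pow(-18181, -1))) = Add(-6999, Mul(10117, Rational(-1, 18181))) = Add(-6999, Rational(-10117, 18181)) = Rational(-127258936, 18181)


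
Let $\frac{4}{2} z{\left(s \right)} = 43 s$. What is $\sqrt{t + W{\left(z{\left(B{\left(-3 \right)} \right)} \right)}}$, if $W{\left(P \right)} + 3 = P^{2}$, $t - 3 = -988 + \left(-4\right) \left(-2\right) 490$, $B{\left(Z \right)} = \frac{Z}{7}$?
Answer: $\frac{\sqrt{591313}}{14} \approx 54.926$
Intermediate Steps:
$B{\left(Z \right)} = \frac{Z}{7}$ ($B{\left(Z \right)} = Z \frac{1}{7} = \frac{Z}{7}$)
$t = 2935$ ($t = 3 - \left(988 - \left(-4\right) \left(-2\right) 490\right) = 3 + \left(-988 + 8 \cdot 490\right) = 3 + \left(-988 + 3920\right) = 3 + 2932 = 2935$)
$z{\left(s \right)} = \frac{43 s}{2}$
$W{\left(P \right)} = -3 + P^{2}$
$\sqrt{t + W{\left(z{\left(B{\left(-3 \right)} \right)} \right)}} = \sqrt{2935 - \left(3 - \left(\frac{43 \cdot \frac{1}{7} \left(-3\right)}{2}\right)^{2}\right)} = \sqrt{2935 - \left(3 - \left(\frac{43}{2} \left(- \frac{3}{7}\right)\right)^{2}\right)} = \sqrt{2935 - \left(3 - \left(- \frac{129}{14}\right)^{2}\right)} = \sqrt{2935 + \left(-3 + \frac{16641}{196}\right)} = \sqrt{2935 + \frac{16053}{196}} = \sqrt{\frac{591313}{196}} = \frac{\sqrt{591313}}{14}$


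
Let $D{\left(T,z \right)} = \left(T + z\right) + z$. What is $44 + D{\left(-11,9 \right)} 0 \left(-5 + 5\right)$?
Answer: $44$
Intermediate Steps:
$D{\left(T,z \right)} = T + 2 z$
$44 + D{\left(-11,9 \right)} 0 \left(-5 + 5\right) = 44 + \left(-11 + 2 \cdot 9\right) 0 \left(-5 + 5\right) = 44 + \left(-11 + 18\right) 0 \cdot 0 = 44 + 7 \cdot 0 = 44 + 0 = 44$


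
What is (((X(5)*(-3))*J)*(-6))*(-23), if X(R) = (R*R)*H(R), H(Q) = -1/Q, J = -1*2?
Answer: -4140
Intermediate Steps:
J = -2
X(R) = -R (X(R) = (R*R)*(-1/R) = R²*(-1/R) = -R)
(((X(5)*(-3))*J)*(-6))*(-23) = (((-1*5*(-3))*(-2))*(-6))*(-23) = ((-5*(-3)*(-2))*(-6))*(-23) = ((15*(-2))*(-6))*(-23) = -30*(-6)*(-23) = 180*(-23) = -4140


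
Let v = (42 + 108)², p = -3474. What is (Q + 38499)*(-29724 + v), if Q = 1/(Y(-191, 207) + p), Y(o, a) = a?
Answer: -302869166656/1089 ≈ -2.7812e+8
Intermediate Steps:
v = 22500 (v = 150² = 22500)
Q = -1/3267 (Q = 1/(207 - 3474) = 1/(-3267) = -1/3267 ≈ -0.00030609)
(Q + 38499)*(-29724 + v) = (-1/3267 + 38499)*(-29724 + 22500) = (125776232/3267)*(-7224) = -302869166656/1089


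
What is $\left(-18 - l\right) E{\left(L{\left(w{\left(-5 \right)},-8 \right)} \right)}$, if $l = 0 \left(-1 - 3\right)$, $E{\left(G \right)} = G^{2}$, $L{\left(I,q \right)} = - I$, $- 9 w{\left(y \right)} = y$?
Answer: $- \frac{50}{9} \approx -5.5556$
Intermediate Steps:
$w{\left(y \right)} = - \frac{y}{9}$
$l = 0$ ($l = 0 \left(-4\right) = 0$)
$\left(-18 - l\right) E{\left(L{\left(w{\left(-5 \right)},-8 \right)} \right)} = \left(-18 - 0\right) \left(- \frac{\left(-1\right) \left(-5\right)}{9}\right)^{2} = \left(-18 + 0\right) \left(\left(-1\right) \frac{5}{9}\right)^{2} = - 18 \left(- \frac{5}{9}\right)^{2} = \left(-18\right) \frac{25}{81} = - \frac{50}{9}$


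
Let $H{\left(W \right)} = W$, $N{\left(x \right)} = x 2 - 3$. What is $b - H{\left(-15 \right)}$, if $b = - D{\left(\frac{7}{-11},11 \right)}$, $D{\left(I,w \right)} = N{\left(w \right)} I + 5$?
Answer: $\frac{243}{11} \approx 22.091$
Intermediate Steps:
$N{\left(x \right)} = -3 + 2 x$ ($N{\left(x \right)} = 2 x - 3 = -3 + 2 x$)
$D{\left(I,w \right)} = 5 + I \left(-3 + 2 w\right)$ ($D{\left(I,w \right)} = \left(-3 + 2 w\right) I + 5 = I \left(-3 + 2 w\right) + 5 = 5 + I \left(-3 + 2 w\right)$)
$b = \frac{78}{11}$ ($b = - (5 + \frac{7}{-11} \left(-3 + 2 \cdot 11\right)) = - (5 + 7 \left(- \frac{1}{11}\right) \left(-3 + 22\right)) = - (5 - \frac{133}{11}) = \left(-1\right) \left(- \frac{78}{11}\right) = \frac{78}{11} \approx 7.0909$)
$b - H{\left(-15 \right)} = \frac{78}{11} - -15 = \frac{78}{11} + 15 = \frac{243}{11}$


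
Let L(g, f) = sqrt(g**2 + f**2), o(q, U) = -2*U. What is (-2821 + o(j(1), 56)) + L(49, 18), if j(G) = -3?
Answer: -2933 + 5*sqrt(109) ≈ -2880.8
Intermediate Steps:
L(g, f) = sqrt(f**2 + g**2)
(-2821 + o(j(1), 56)) + L(49, 18) = (-2821 - 2*56) + sqrt(18**2 + 49**2) = (-2821 - 112) + sqrt(324 + 2401) = -2933 + sqrt(2725) = -2933 + 5*sqrt(109)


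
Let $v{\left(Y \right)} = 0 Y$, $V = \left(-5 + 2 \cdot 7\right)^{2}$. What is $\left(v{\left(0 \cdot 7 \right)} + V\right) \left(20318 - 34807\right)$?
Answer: $-1173609$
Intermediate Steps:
$V = 81$ ($V = \left(-5 + 14\right)^{2} = 9^{2} = 81$)
$v{\left(Y \right)} = 0$
$\left(v{\left(0 \cdot 7 \right)} + V\right) \left(20318 - 34807\right) = \left(0 + 81\right) \left(20318 - 34807\right) = 81 \left(-14489\right) = -1173609$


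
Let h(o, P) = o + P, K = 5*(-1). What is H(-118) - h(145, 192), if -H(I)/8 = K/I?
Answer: -19903/59 ≈ -337.34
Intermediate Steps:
K = -5
H(I) = 40/I (H(I) = -(-40)/I = 40/I)
h(o, P) = P + o
H(-118) - h(145, 192) = 40/(-118) - (192 + 145) = 40*(-1/118) - 1*337 = -20/59 - 337 = -19903/59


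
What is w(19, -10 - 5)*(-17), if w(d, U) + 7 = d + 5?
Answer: -289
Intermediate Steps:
w(d, U) = -2 + d (w(d, U) = -7 + (d + 5) = -7 + (5 + d) = -2 + d)
w(19, -10 - 5)*(-17) = (-2 + 19)*(-17) = 17*(-17) = -289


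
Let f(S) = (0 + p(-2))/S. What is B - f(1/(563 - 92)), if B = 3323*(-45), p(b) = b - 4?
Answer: -146709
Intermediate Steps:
p(b) = -4 + b
f(S) = -6/S (f(S) = (0 + (-4 - 2))/S = (0 - 6)/S = -6/S)
B = -149535
B - f(1/(563 - 92)) = -149535 - (-6)/(1/(563 - 92)) = -149535 - (-6)/(1/471) = -149535 - (-6)/1/471 = -149535 - (-6)*471 = -149535 - 1*(-2826) = -149535 + 2826 = -146709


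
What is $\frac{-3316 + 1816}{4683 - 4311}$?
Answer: $- \frac{125}{31} \approx -4.0323$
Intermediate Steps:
$\frac{-3316 + 1816}{4683 - 4311} = - \frac{1500}{372} = \left(-1500\right) \frac{1}{372} = - \frac{125}{31}$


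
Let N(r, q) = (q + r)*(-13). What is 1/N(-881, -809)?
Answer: 1/21970 ≈ 4.5517e-5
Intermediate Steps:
N(r, q) = -13*q - 13*r
1/N(-881, -809) = 1/(-13*(-809) - 13*(-881)) = 1/(10517 + 11453) = 1/21970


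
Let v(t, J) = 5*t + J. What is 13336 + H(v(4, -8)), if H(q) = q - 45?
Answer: 13303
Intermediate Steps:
v(t, J) = J + 5*t
H(q) = -45 + q
13336 + H(v(4, -8)) = 13336 + (-45 + (-8 + 5*4)) = 13336 + (-45 + (-8 + 20)) = 13336 + (-45 + 12) = 13336 - 33 = 13303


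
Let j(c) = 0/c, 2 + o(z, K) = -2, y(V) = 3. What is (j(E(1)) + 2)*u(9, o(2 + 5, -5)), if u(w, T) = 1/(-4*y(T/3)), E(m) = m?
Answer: -1/6 ≈ -0.16667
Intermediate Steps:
o(z, K) = -4 (o(z, K) = -2 - 2 = -4)
j(c) = 0
u(w, T) = -1/12 (u(w, T) = 1/(-4*3) = 1/(-12) = -1/12)
(j(E(1)) + 2)*u(9, o(2 + 5, -5)) = (0 + 2)*(-1/12) = 2*(-1/12) = -1/6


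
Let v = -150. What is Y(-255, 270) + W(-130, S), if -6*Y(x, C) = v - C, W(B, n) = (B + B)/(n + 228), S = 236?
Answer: 8055/116 ≈ 69.440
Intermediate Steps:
W(B, n) = 2*B/(228 + n) (W(B, n) = (2*B)/(228 + n) = 2*B/(228 + n))
Y(x, C) = 25 + C/6 (Y(x, C) = -(-150 - C)/6 = 25 + C/6)
Y(-255, 270) + W(-130, S) = (25 + (1/6)*270) + 2*(-130)/(228 + 236) = (25 + 45) + 2*(-130)/464 = 70 + 2*(-130)*(1/464) = 70 - 65/116 = 8055/116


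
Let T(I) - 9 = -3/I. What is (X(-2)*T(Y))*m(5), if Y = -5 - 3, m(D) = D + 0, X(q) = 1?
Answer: 375/8 ≈ 46.875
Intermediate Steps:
m(D) = D
Y = -8
T(I) = 9 - 3/I
(X(-2)*T(Y))*m(5) = (1*(9 - 3/(-8)))*5 = (1*(9 - 3*(-⅛)))*5 = (1*(9 + 3/8))*5 = (1*(75/8))*5 = (75/8)*5 = 375/8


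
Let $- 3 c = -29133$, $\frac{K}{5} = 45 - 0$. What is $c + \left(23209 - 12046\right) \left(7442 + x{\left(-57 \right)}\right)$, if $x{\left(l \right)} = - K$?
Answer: $80573082$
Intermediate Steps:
$K = 225$ ($K = 5 \left(45 - 0\right) = 5 \left(45 + 0\right) = 5 \cdot 45 = 225$)
$c = 9711$ ($c = \left(- \frac{1}{3}\right) \left(-29133\right) = 9711$)
$x{\left(l \right)} = -225$ ($x{\left(l \right)} = \left(-1\right) 225 = -225$)
$c + \left(23209 - 12046\right) \left(7442 + x{\left(-57 \right)}\right) = 9711 + \left(23209 - 12046\right) \left(7442 - 225\right) = 9711 + 11163 \cdot 7217 = 9711 + 80563371 = 80573082$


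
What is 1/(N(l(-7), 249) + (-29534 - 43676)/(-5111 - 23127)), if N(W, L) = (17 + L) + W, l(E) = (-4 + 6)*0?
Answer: 14119/3792259 ≈ 0.0037231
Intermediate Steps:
l(E) = 0 (l(E) = 2*0 = 0)
N(W, L) = 17 + L + W
1/(N(l(-7), 249) + (-29534 - 43676)/(-5111 - 23127)) = 1/((17 + 249 + 0) + (-29534 - 43676)/(-5111 - 23127)) = 1/(266 - 73210/(-28238)) = 1/(266 - 73210*(-1/28238)) = 1/(266 + 36605/14119) = 1/(3792259/14119) = 14119/3792259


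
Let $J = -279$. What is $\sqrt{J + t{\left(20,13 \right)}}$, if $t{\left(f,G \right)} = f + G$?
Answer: $i \sqrt{246} \approx 15.684 i$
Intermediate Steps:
$t{\left(f,G \right)} = G + f$
$\sqrt{J + t{\left(20,13 \right)}} = \sqrt{-279 + \left(13 + 20\right)} = \sqrt{-279 + 33} = \sqrt{-246} = i \sqrt{246}$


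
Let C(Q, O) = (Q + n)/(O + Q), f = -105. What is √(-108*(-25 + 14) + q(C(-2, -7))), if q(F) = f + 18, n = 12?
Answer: √1101 ≈ 33.181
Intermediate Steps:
C(Q, O) = (12 + Q)/(O + Q) (C(Q, O) = (Q + 12)/(O + Q) = (12 + Q)/(O + Q))
q(F) = -87 (q(F) = -105 + 18 = -87)
√(-108*(-25 + 14) + q(C(-2, -7))) = √(-108*(-25 + 14) - 87) = √(-108*(-11) - 87) = √(1188 - 87) = √1101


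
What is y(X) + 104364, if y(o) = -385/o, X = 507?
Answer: 52912163/507 ≈ 1.0436e+5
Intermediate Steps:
y(X) + 104364 = -385/507 + 104364 = 52912163/507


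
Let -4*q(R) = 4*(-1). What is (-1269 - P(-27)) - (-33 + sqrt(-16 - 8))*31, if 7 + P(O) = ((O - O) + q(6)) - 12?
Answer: -228 - 62*I*sqrt(6) ≈ -228.0 - 151.87*I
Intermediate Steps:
q(R) = 1 (q(R) = -(-1) = -1/4*(-4) = 1)
P(O) = -18 (P(O) = -7 + (((O - O) + 1) - 12) = -7 + ((0 + 1) - 12) = -7 + (1 - 12) = -7 - 11 = -18)
(-1269 - P(-27)) - (-33 + sqrt(-16 - 8))*31 = (-1269 - 1*(-18)) - (-33 + sqrt(-16 - 8))*31 = (-1269 + 18) - (-33 + sqrt(-24))*31 = -1251 - (-33 + 2*I*sqrt(6))*31 = -1251 - (-1023 + 62*I*sqrt(6)) = -1251 + (1023 - 62*I*sqrt(6)) = -228 - 62*I*sqrt(6)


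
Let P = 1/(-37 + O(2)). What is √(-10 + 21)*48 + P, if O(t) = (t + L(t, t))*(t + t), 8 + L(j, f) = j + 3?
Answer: -1/41 + 48*√11 ≈ 159.17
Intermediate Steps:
L(j, f) = -5 + j (L(j, f) = -8 + (j + 3) = -8 + (3 + j) = -5 + j)
O(t) = 2*t*(-5 + 2*t) (O(t) = (t + (-5 + t))*(t + t) = (-5 + 2*t)*(2*t) = 2*t*(-5 + 2*t))
P = -1/41 (P = 1/(-37 + 2*2*(-5 + 2*2)) = 1/(-37 + 2*2*(-5 + 4)) = 1/(-37 + 2*2*(-1)) = 1/(-37 - 4) = 1/(-41) = -1/41 ≈ -0.024390)
√(-10 + 21)*48 + P = √(-10 + 21)*48 - 1/41 = √11*48 - 1/41 = 48*√11 - 1/41 = -1/41 + 48*√11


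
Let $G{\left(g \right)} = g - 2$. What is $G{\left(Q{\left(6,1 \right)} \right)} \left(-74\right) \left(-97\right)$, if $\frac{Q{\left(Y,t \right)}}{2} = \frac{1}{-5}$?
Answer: $- \frac{86136}{5} \approx -17227.0$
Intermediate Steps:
$Q{\left(Y,t \right)} = - \frac{2}{5}$ ($Q{\left(Y,t \right)} = \frac{2}{-5} = 2 \left(- \frac{1}{5}\right) = - \frac{2}{5}$)
$G{\left(g \right)} = -2 + g$
$G{\left(Q{\left(6,1 \right)} \right)} \left(-74\right) \left(-97\right) = \left(-2 - \frac{2}{5}\right) \left(-74\right) \left(-97\right) = \left(- \frac{12}{5}\right) \left(-74\right) \left(-97\right) = \frac{888}{5} \left(-97\right) = - \frac{86136}{5}$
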